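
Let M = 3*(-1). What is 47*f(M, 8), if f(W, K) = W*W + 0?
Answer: 423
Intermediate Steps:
M = -3
f(W, K) = W**2 (f(W, K) = W**2 + 0 = W**2)
47*f(M, 8) = 47*(-3)**2 = 47*9 = 423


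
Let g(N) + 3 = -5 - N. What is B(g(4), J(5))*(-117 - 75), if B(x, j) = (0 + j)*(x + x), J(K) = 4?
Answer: 18432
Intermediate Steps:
g(N) = -8 - N (g(N) = -3 + (-5 - N) = -8 - N)
B(x, j) = 2*j*x (B(x, j) = j*(2*x) = 2*j*x)
B(g(4), J(5))*(-117 - 75) = (2*4*(-8 - 1*4))*(-117 - 75) = (2*4*(-8 - 4))*(-192) = (2*4*(-12))*(-192) = -96*(-192) = 18432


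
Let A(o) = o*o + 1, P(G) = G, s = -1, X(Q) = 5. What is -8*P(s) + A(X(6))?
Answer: 34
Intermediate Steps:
A(o) = 1 + o² (A(o) = o² + 1 = 1 + o²)
-8*P(s) + A(X(6)) = -8*(-1) + (1 + 5²) = 8 + (1 + 25) = 8 + 26 = 34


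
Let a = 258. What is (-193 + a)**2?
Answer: 4225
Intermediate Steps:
(-193 + a)**2 = (-193 + 258)**2 = 65**2 = 4225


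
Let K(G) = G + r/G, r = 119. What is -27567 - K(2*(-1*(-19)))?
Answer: -1049109/38 ≈ -27608.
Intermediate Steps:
K(G) = G + 119/G
-27567 - K(2*(-1*(-19))) = -27567 - (2*(-1*(-19)) + 119/((2*(-1*(-19))))) = -27567 - (2*19 + 119/((2*19))) = -27567 - (38 + 119/38) = -27567 - 1*1563/38 = -27567 - 1563/38 = -1049109/38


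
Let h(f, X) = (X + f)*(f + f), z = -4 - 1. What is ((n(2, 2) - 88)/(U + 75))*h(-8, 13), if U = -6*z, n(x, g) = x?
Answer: 1376/21 ≈ 65.524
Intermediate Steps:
z = -5
U = 30 (U = -6*(-5) = 30)
h(f, X) = 2*f*(X + f) (h(f, X) = (X + f)*(2*f) = 2*f*(X + f))
((n(2, 2) - 88)/(U + 75))*h(-8, 13) = ((2 - 88)/(30 + 75))*(2*(-8)*(13 - 8)) = (-86/105)*(2*(-8)*5) = -86*1/105*(-80) = -86/105*(-80) = 1376/21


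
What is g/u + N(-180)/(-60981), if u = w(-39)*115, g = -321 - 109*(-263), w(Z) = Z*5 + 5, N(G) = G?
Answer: -287439071/222072475 ≈ -1.2943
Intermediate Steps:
w(Z) = 5 + 5*Z (w(Z) = 5*Z + 5 = 5 + 5*Z)
g = 28346 (g = -321 + 28667 = 28346)
u = -21850 (u = (5 + 5*(-39))*115 = (5 - 195)*115 = -190*115 = -21850)
g/u + N(-180)/(-60981) = 28346/(-21850) - 180/(-60981) = 28346*(-1/21850) - 180*(-1/60981) = -14173/10925 + 60/20327 = -287439071/222072475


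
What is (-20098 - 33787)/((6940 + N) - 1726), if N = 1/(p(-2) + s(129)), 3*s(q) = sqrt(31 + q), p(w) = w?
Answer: -11613187430/1123742133 + 215540*sqrt(10)/1123742133 ≈ -10.334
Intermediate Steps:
s(q) = sqrt(31 + q)/3
N = 1/(-2 + 4*sqrt(10)/3) (N = 1/(-2 + sqrt(31 + 129)/3) = 1/(-2 + sqrt(160)/3) = 1/(-2 + (4*sqrt(10))/3) = 1/(-2 + 4*sqrt(10)/3) ≈ 0.45119)
(-20098 - 33787)/((6940 + N) - 1726) = (-20098 - 33787)/((6940 + (9/62 + 3*sqrt(10)/31)) - 1726) = -53885/((430289/62 + 3*sqrt(10)/31) - 1726) = -53885/(323277/62 + 3*sqrt(10)/31)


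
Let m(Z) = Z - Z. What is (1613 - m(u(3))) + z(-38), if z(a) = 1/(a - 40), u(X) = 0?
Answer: 125813/78 ≈ 1613.0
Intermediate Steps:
z(a) = 1/(-40 + a)
m(Z) = 0
(1613 - m(u(3))) + z(-38) = (1613 - 1*0) + 1/(-40 - 38) = (1613 + 0) + 1/(-78) = 1613 - 1/78 = 125813/78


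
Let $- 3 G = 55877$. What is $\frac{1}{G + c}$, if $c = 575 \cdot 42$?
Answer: $\frac{3}{16573} \approx 0.00018102$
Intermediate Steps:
$G = - \frac{55877}{3}$ ($G = \left(- \frac{1}{3}\right) 55877 = - \frac{55877}{3} \approx -18626.0$)
$c = 24150$
$\frac{1}{G + c} = \frac{1}{- \frac{55877}{3} + 24150} = \frac{1}{\frac{16573}{3}} = \frac{3}{16573}$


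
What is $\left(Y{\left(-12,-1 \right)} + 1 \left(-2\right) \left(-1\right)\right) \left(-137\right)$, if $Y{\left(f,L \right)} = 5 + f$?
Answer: $685$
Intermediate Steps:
$\left(Y{\left(-12,-1 \right)} + 1 \left(-2\right) \left(-1\right)\right) \left(-137\right) = \left(\left(5 - 12\right) + 1 \left(-2\right) \left(-1\right)\right) \left(-137\right) = \left(-7 - -2\right) \left(-137\right) = \left(-7 + 2\right) \left(-137\right) = \left(-5\right) \left(-137\right) = 685$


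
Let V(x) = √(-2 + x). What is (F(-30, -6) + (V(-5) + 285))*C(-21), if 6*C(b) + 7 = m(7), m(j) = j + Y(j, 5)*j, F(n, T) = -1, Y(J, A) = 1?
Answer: 994/3 + 7*I*√7/6 ≈ 331.33 + 3.0867*I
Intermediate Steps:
m(j) = 2*j (m(j) = j + 1*j = j + j = 2*j)
C(b) = 7/6 (C(b) = -7/6 + (2*7)/6 = -7/6 + (⅙)*14 = -7/6 + 7/3 = 7/6)
(F(-30, -6) + (V(-5) + 285))*C(-21) = (-1 + (√(-2 - 5) + 285))*(7/6) = (-1 + (√(-7) + 285))*(7/6) = (-1 + (I*√7 + 285))*(7/6) = (-1 + (285 + I*√7))*(7/6) = (284 + I*√7)*(7/6) = 994/3 + 7*I*√7/6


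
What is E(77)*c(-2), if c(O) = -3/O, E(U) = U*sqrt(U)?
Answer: 231*sqrt(77)/2 ≈ 1013.5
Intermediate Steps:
E(U) = U**(3/2)
E(77)*c(-2) = 77**(3/2)*(-3/(-2)) = (77*sqrt(77))*(-3*(-1/2)) = (77*sqrt(77))*(3/2) = 231*sqrt(77)/2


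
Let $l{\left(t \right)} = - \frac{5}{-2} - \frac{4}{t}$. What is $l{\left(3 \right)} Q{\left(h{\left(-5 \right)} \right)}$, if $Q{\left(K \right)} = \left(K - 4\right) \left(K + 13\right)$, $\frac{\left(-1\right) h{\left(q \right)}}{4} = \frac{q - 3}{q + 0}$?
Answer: $- \frac{2002}{25} \approx -80.08$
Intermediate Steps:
$l{\left(t \right)} = \frac{5}{2} - \frac{4}{t}$ ($l{\left(t \right)} = \left(-5\right) \left(- \frac{1}{2}\right) - \frac{4}{t} = \frac{5}{2} - \frac{4}{t}$)
$h{\left(q \right)} = - \frac{4 \left(-3 + q\right)}{q}$ ($h{\left(q \right)} = - 4 \frac{q - 3}{q + 0} = - 4 \frac{-3 + q}{q} = - \frac{4 \left(-3 + q\right)}{q}$)
$Q{\left(K \right)} = \left(-4 + K\right) \left(13 + K\right)$
$l{\left(3 \right)} Q{\left(h{\left(-5 \right)} \right)} = \left(\frac{5}{2} - \frac{4}{3}\right) \left(-52 + \left(-4 + \frac{12}{-5}\right)^{2} + 9 \left(-4 + \frac{12}{-5}\right)\right) = \left(\frac{5}{2} - \frac{4}{3}\right) \left(-52 + \left(-4 + 12 \left(- \frac{1}{5}\right)\right)^{2} + 9 \left(-4 + 12 \left(- \frac{1}{5}\right)\right)\right) = \left(\frac{5}{2} - \frac{4}{3}\right) \left(-52 + \left(-4 - \frac{12}{5}\right)^{2} + 9 \left(-4 - \frac{12}{5}\right)\right) = \frac{7 \left(-52 + \left(- \frac{32}{5}\right)^{2} + 9 \left(- \frac{32}{5}\right)\right)}{6} = \frac{7 \left(-52 + \frac{1024}{25} - \frac{288}{5}\right)}{6} = \frac{7}{6} \left(- \frac{1716}{25}\right) = - \frac{2002}{25}$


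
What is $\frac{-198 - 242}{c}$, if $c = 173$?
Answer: $- \frac{440}{173} \approx -2.5434$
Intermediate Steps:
$\frac{-198 - 242}{c} = \frac{-198 - 242}{173} = \left(-198 - 242\right) \frac{1}{173} = \left(-440\right) \frac{1}{173} = - \frac{440}{173}$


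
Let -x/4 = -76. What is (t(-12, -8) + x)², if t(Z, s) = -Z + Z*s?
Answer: 169744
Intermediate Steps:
x = 304 (x = -4*(-76) = 304)
(t(-12, -8) + x)² = (-12*(-1 - 8) + 304)² = (-12*(-9) + 304)² = (108 + 304)² = 412² = 169744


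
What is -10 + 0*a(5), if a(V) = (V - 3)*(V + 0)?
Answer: -10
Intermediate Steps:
a(V) = V*(-3 + V) (a(V) = (-3 + V)*V = V*(-3 + V))
-10 + 0*a(5) = -10 + 0*(5*(-3 + 5)) = -10 + 0*(5*2) = -10 + 0*10 = -10 + 0 = -10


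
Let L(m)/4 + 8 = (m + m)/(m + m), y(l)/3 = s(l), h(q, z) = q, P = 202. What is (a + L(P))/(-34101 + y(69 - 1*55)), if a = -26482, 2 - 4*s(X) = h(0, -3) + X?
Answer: 2651/3411 ≈ 0.77719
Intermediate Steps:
s(X) = ½ - X/4 (s(X) = ½ - (0 + X)/4 = ½ - X/4)
y(l) = 3/2 - 3*l/4 (y(l) = 3*(½ - l/4) = 3/2 - 3*l/4)
L(m) = -28 (L(m) = -32 + 4*((m + m)/(m + m)) = -32 + 4*((2*m)/((2*m))) = -32 + 4*((2*m)*(1/(2*m))) = -32 + 4*1 = -32 + 4 = -28)
(a + L(P))/(-34101 + y(69 - 1*55)) = (-26482 - 28)/(-34101 + (3/2 - 3*(69 - 1*55)/4)) = -26510/(-34101 + (3/2 - 3*(69 - 55)/4)) = -26510/(-34101 + (3/2 - ¾*14)) = -26510/(-34101 + (3/2 - 21/2)) = -26510/(-34101 - 9) = -26510/(-34110) = -26510*(-1/34110) = 2651/3411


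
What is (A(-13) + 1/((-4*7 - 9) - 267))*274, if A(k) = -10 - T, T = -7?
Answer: -125081/152 ≈ -822.90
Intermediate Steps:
A(k) = -3 (A(k) = -10 - 1*(-7) = -10 + 7 = -3)
(A(-13) + 1/((-4*7 - 9) - 267))*274 = (-3 + 1/((-4*7 - 9) - 267))*274 = (-3 + 1/((-28 - 9) - 267))*274 = (-3 + 1/(-37 - 267))*274 = (-3 + 1/(-304))*274 = (-3 - 1/304)*274 = -913/304*274 = -125081/152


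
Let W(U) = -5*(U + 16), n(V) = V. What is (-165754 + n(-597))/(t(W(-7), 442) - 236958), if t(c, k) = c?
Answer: 166351/237003 ≈ 0.70189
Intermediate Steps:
W(U) = -80 - 5*U (W(U) = -5*(16 + U) = -80 - 5*U)
(-165754 + n(-597))/(t(W(-7), 442) - 236958) = (-165754 - 597)/((-80 - 5*(-7)) - 236958) = -166351/((-80 + 35) - 236958) = -166351/(-45 - 236958) = -166351/(-237003) = -166351*(-1/237003) = 166351/237003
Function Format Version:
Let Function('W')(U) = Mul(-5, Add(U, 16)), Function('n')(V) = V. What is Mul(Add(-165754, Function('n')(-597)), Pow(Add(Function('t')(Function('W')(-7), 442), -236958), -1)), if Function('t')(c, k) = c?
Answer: Rational(166351, 237003) ≈ 0.70189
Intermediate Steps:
Function('W')(U) = Add(-80, Mul(-5, U)) (Function('W')(U) = Mul(-5, Add(16, U)) = Add(-80, Mul(-5, U)))
Mul(Add(-165754, Function('n')(-597)), Pow(Add(Function('t')(Function('W')(-7), 442), -236958), -1)) = Mul(Add(-165754, -597), Pow(Add(Add(-80, Mul(-5, -7)), -236958), -1)) = Mul(-166351, Pow(Add(Add(-80, 35), -236958), -1)) = Mul(-166351, Pow(Add(-45, -236958), -1)) = Mul(-166351, Pow(-237003, -1)) = Mul(-166351, Rational(-1, 237003)) = Rational(166351, 237003)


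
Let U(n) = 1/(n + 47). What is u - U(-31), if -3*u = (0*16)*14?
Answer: -1/16 ≈ -0.062500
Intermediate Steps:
u = 0 (u = -0*16*14/3 = -0*14 = -1/3*0 = 0)
U(n) = 1/(47 + n)
u - U(-31) = 0 - 1/(47 - 31) = 0 - 1/16 = -1/16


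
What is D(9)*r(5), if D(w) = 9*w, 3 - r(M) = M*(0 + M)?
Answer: -1782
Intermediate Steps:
r(M) = 3 - M**2 (r(M) = 3 - M*(0 + M) = 3 - M*M = 3 - M**2)
D(9)*r(5) = (9*9)*(3 - 1*5**2) = 81*(3 - 1*25) = 81*(3 - 25) = 81*(-22) = -1782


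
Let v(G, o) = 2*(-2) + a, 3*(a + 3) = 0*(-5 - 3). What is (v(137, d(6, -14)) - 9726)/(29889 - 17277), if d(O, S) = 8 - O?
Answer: -9733/12612 ≈ -0.77173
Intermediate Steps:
a = -3 (a = -3 + (0*(-5 - 3))/3 = -3 + (0*(-8))/3 = -3 + (⅓)*0 = -3 + 0 = -3)
v(G, o) = -7 (v(G, o) = 2*(-2) - 3 = -4 - 3 = -7)
(v(137, d(6, -14)) - 9726)/(29889 - 17277) = (-7 - 9726)/(29889 - 17277) = -9733/12612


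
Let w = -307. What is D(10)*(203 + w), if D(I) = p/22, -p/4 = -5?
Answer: -1040/11 ≈ -94.545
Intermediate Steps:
p = 20 (p = -4*(-5) = 20)
D(I) = 10/11 (D(I) = 20/22 = 20*(1/22) = 10/11)
D(10)*(203 + w) = 10*(203 - 307)/11 = (10/11)*(-104) = -1040/11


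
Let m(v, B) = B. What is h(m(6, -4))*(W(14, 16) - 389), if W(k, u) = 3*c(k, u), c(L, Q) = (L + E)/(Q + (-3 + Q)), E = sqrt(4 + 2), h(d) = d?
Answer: 44956/29 - 12*sqrt(6)/29 ≈ 1549.2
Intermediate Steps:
E = sqrt(6) ≈ 2.4495
c(L, Q) = (L + sqrt(6))/(-3 + 2*Q) (c(L, Q) = (L + sqrt(6))/(Q + (-3 + Q)) = (L + sqrt(6))/(-3 + 2*Q))
W(k, u) = 3*(k + sqrt(6))/(-3 + 2*u) (W(k, u) = 3*((k + sqrt(6))/(-3 + 2*u)) = 3*(k + sqrt(6))/(-3 + 2*u))
h(m(6, -4))*(W(14, 16) - 389) = -4*(3*(14 + sqrt(6))/(-3 + 2*16) - 389) = -4*(3*(14 + sqrt(6))/(-3 + 32) - 389) = -4*(3*(14 + sqrt(6))/29 - 389) = -4*(3*(1/29)*(14 + sqrt(6)) - 389) = -4*((42/29 + 3*sqrt(6)/29) - 389) = -4*(-11239/29 + 3*sqrt(6)/29) = 44956/29 - 12*sqrt(6)/29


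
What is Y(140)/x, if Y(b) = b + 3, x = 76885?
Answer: 143/76885 ≈ 0.0018599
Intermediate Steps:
Y(b) = 3 + b
Y(140)/x = (3 + 140)/76885 = 143*(1/76885) = 143/76885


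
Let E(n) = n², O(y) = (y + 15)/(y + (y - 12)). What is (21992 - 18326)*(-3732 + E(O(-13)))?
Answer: -4939022166/361 ≈ -1.3682e+7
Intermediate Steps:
O(y) = (15 + y)/(-12 + 2*y) (O(y) = (15 + y)/(y + (-12 + y)) = (15 + y)/(-12 + 2*y))
(21992 - 18326)*(-3732 + E(O(-13))) = (21992 - 18326)*(-3732 + ((15 - 13)/(2*(-6 - 13)))²) = 3666*(-3732 + ((½)*2/(-19))²) = 3666*(-3732 + ((½)*(-1/19)*2)²) = 3666*(-3732 + (-1/19)²) = 3666*(-3732 + 1/361) = 3666*(-1347251/361) = -4939022166/361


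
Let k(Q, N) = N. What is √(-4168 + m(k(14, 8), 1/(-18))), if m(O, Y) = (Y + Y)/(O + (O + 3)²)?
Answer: I*√624237321/387 ≈ 64.56*I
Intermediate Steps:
m(O, Y) = 2*Y/(O + (3 + O)²) (m(O, Y) = (2*Y)/(O + (3 + O)²) = 2*Y/(O + (3 + O)²))
√(-4168 + m(k(14, 8), 1/(-18))) = √(-4168 + 2/(-18*(8 + (3 + 8)²))) = √(-4168 + 2*(-1/18)/(8 + 11²)) = √(-4168 + 2*(-1/18)/(8 + 121)) = √(-4168 + 2*(-1/18)/129) = √(-4168 + 2*(-1/18)*(1/129)) = √(-4168 - 1/1161) = √(-4839049/1161) = I*√624237321/387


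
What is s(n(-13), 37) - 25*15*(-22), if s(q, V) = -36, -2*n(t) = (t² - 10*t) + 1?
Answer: 8214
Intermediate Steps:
n(t) = -½ + 5*t - t²/2 (n(t) = -((t² - 10*t) + 1)/2 = -(1 + t² - 10*t)/2 = -½ + 5*t - t²/2)
s(n(-13), 37) - 25*15*(-22) = -36 - 25*15*(-22) = -36 - 375*(-22) = -36 + 8250 = 8214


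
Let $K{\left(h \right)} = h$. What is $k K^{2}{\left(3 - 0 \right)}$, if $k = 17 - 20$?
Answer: $-27$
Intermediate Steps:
$k = -3$ ($k = 17 - 20 = -3$)
$k K^{2}{\left(3 - 0 \right)} = - 3 \left(3 - 0\right)^{2} = - 3 \left(3 + 0\right)^{2} = - 3 \cdot 3^{2} = \left(-3\right) 9 = -27$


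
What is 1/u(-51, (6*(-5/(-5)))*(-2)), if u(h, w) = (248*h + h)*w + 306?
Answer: 1/152694 ≈ 6.5490e-6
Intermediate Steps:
u(h, w) = 306 + 249*h*w (u(h, w) = (249*h)*w + 306 = 249*h*w + 306 = 306 + 249*h*w)
1/u(-51, (6*(-5/(-5)))*(-2)) = 1/(306 + 249*(-51)*((6*(-5/(-5)))*(-2))) = 1/(306 + 249*(-51)*((6*(-5*(-⅕)))*(-2))) = 1/(306 + 249*(-51)*((6*1)*(-2))) = 1/(306 + 249*(-51)*(6*(-2))) = 1/(306 + 249*(-51)*(-12)) = 1/(306 + 152388) = 1/152694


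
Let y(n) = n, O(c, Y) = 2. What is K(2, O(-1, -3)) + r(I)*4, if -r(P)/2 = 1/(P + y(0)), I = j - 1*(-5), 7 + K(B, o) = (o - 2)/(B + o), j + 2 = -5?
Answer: -3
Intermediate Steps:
j = -7 (j = -2 - 5 = -7)
K(B, o) = -7 + (-2 + o)/(B + o) (K(B, o) = -7 + (o - 2)/(B + o) = -7 + (-2 + o)/(B + o))
I = -2 (I = -7 - 1*(-5) = -7 + 5 = -2)
r(P) = -2/P (r(P) = -2/(P + 0) = -2/P)
K(2, O(-1, -3)) + r(I)*4 = (-2 - 7*2 - 6*2)/(2 + 2) - 2/(-2)*4 = (-2 - 14 - 12)/4 - 2*(-1/2)*4 = (1/4)*(-28) + 1*4 = -7 + 4 = -3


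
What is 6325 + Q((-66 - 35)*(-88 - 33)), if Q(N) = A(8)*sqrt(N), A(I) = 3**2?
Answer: 6325 + 99*sqrt(101) ≈ 7319.9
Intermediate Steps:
A(I) = 9
Q(N) = 9*sqrt(N)
6325 + Q((-66 - 35)*(-88 - 33)) = 6325 + 9*sqrt((-66 - 35)*(-88 - 33)) = 6325 + 9*sqrt(-101*(-121)) = 6325 + 9*sqrt(12221) = 6325 + 9*(11*sqrt(101)) = 6325 + 99*sqrt(101)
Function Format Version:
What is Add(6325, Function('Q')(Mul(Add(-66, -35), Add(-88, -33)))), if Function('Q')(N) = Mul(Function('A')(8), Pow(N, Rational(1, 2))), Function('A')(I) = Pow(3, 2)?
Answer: Add(6325, Mul(99, Pow(101, Rational(1, 2)))) ≈ 7319.9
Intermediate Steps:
Function('A')(I) = 9
Function('Q')(N) = Mul(9, Pow(N, Rational(1, 2)))
Add(6325, Function('Q')(Mul(Add(-66, -35), Add(-88, -33)))) = Add(6325, Mul(9, Pow(Mul(Add(-66, -35), Add(-88, -33)), Rational(1, 2)))) = Add(6325, Mul(9, Pow(Mul(-101, -121), Rational(1, 2)))) = Add(6325, Mul(9, Pow(12221, Rational(1, 2)))) = Add(6325, Mul(9, Mul(11, Pow(101, Rational(1, 2))))) = Add(6325, Mul(99, Pow(101, Rational(1, 2))))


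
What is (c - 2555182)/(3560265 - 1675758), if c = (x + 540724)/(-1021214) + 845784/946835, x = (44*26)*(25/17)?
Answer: -21000603092827809424/15488442365976725055 ≈ -1.3559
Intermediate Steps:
x = 28600/17 (x = 1144*(25*(1/17)) = 1144*(25/17) = 28600/17 ≈ 1682.4)
c = 2976335712006/8218829840365 (c = (28600/17 + 540724)/(-1021214) + 845784/946835 = (9220908/17)*(-1/1021214) + 845784*(1/946835) = -4610454/8680319 + 845784/946835 = 2976335712006/8218829840365 ≈ 0.36214)
(c - 2555182)/(3560265 - 1675758) = (2976335712006/8218829840365 - 2555182)/(3560265 - 1675758) = -21000603092827809424/8218829840365/1884507 = -21000603092827809424/8218829840365*1/1884507 = -21000603092827809424/15488442365976725055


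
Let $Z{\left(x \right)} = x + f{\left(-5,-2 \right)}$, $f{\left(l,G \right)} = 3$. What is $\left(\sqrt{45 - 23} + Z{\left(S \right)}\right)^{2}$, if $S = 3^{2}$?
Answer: $\left(12 + \sqrt{22}\right)^{2} \approx 278.57$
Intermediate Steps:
$S = 9$
$Z{\left(x \right)} = 3 + x$ ($Z{\left(x \right)} = x + 3 = 3 + x$)
$\left(\sqrt{45 - 23} + Z{\left(S \right)}\right)^{2} = \left(\sqrt{45 - 23} + \left(3 + 9\right)\right)^{2} = \left(\sqrt{22} + 12\right)^{2} = \left(12 + \sqrt{22}\right)^{2}$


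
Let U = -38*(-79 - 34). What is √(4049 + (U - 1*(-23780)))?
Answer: √32123 ≈ 179.23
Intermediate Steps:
U = 4294 (U = -38*(-113) = 4294)
√(4049 + (U - 1*(-23780))) = √(4049 + (4294 - 1*(-23780))) = √(4049 + (4294 + 23780)) = √(4049 + 28074) = √32123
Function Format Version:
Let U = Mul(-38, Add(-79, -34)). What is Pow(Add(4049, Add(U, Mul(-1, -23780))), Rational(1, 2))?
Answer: Pow(32123, Rational(1, 2)) ≈ 179.23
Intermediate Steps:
U = 4294 (U = Mul(-38, -113) = 4294)
Pow(Add(4049, Add(U, Mul(-1, -23780))), Rational(1, 2)) = Pow(Add(4049, Add(4294, Mul(-1, -23780))), Rational(1, 2)) = Pow(Add(4049, Add(4294, 23780)), Rational(1, 2)) = Pow(Add(4049, 28074), Rational(1, 2)) = Pow(32123, Rational(1, 2))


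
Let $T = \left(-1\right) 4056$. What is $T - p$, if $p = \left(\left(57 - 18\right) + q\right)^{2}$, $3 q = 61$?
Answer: $- \frac{68188}{9} \approx -7576.4$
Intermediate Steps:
$q = \frac{61}{3}$ ($q = \frac{1}{3} \cdot 61 = \frac{61}{3} \approx 20.333$)
$p = \frac{31684}{9}$ ($p = \left(\left(57 - 18\right) + \frac{61}{3}\right)^{2} = \left(39 + \frac{61}{3}\right)^{2} = \left(\frac{178}{3}\right)^{2} = \frac{31684}{9} \approx 3520.4$)
$T = -4056$
$T - p = -4056 - \frac{31684}{9} = - \frac{68188}{9}$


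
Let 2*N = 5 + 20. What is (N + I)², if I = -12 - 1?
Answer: ¼ ≈ 0.25000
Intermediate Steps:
I = -13
N = 25/2 (N = (5 + 20)/2 = (½)*25 = 25/2 ≈ 12.500)
(N + I)² = (25/2 - 13)² = (-½)² = ¼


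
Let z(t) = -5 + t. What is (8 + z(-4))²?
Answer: 1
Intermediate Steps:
(8 + z(-4))² = (8 + (-5 - 4))² = (8 - 9)² = (-1)² = 1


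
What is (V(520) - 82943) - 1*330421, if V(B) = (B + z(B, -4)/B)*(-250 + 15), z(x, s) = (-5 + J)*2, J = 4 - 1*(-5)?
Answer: -6962379/13 ≈ -5.3557e+5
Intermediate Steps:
J = 9 (J = 4 + 5 = 9)
z(x, s) = 8 (z(x, s) = (-5 + 9)*2 = 4*2 = 8)
V(B) = -1880/B - 235*B (V(B) = (B + 8/B)*(-250 + 15) = (B + 8/B)*(-235) = -1880/B - 235*B)
(V(520) - 82943) - 1*330421 = ((-1880/520 - 235*520) - 82943) - 1*330421 = ((-1880*1/520 - 122200) - 82943) - 330421 = ((-47/13 - 122200) - 82943) - 330421 = (-1588647/13 - 82943) - 330421 = -2666906/13 - 330421 = -6962379/13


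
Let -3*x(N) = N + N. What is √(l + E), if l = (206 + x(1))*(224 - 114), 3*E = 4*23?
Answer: 2*√50889/3 ≈ 150.39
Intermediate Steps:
E = 92/3 (E = (4*23)/3 = (⅓)*92 = 92/3 ≈ 30.667)
x(N) = -2*N/3 (x(N) = -(N + N)/3 = -2*N/3)
l = 67760/3 (l = (206 - ⅔*1)*(224 - 114) = (206 - ⅔)*110 = (616/3)*110 = 67760/3 ≈ 22587.)
√(l + E) = √(67760/3 + 92/3) = √(67852/3) = 2*√50889/3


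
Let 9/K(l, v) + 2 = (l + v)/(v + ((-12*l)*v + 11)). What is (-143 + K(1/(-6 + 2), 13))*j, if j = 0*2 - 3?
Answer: 67047/151 ≈ 444.02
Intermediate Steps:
K(l, v) = 9/(-2 + (l + v)/(11 + v - 12*l*v)) (K(l, v) = 9/(-2 + (l + v)/(v + ((-12*l)*v + 11))) = 9/(-2 + (l + v)/(v + (-12*l*v + 11))) = 9/(-2 + (l + v)/(v + (11 - 12*l*v))) = 9/(-2 + (l + v)/(11 + v - 12*l*v)))
j = -3 (j = 0 - 3 = -3)
(-143 + K(1/(-6 + 2), 13))*j = (-143 + 9*(11 + 13 - 12*13/(-6 + 2))/(-22 + 1/(-6 + 2) - 1*13 + 24*13/(-6 + 2)))*(-3) = (-143 + 9*(11 + 13 - 12*13/(-4))/(-22 + 1/(-4) - 13 + 24*13/(-4)))*(-3) = (-143 + 9*(11 + 13 - 12*(-¼)*13)/(-22 - ¼ - 13 + 24*(-¼)*13))*(-3) = (-143 + 9*(11 + 13 + 39)/(-22 - ¼ - 13 - 78))*(-3) = (-143 + 9*63/(-453/4))*(-3) = (-143 + 9*(-4/453)*63)*(-3) = (-143 - 756/151)*(-3) = -22349/151*(-3) = 67047/151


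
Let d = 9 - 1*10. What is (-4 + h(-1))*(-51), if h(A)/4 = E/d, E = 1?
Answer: 408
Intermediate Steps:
d = -1 (d = 9 - 10 = -1)
h(A) = -4 (h(A) = 4*(1/(-1)) = 4*(1*(-1)) = 4*(-1) = -4)
(-4 + h(-1))*(-51) = (-4 - 4)*(-51) = -8*(-51) = 408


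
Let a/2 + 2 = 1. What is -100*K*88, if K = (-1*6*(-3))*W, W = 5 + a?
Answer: -475200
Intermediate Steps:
a = -2 (a = -4 + 2*1 = -4 + 2 = -2)
W = 3 (W = 5 - 2 = 3)
K = 54 (K = (-1*6*(-3))*3 = -6*(-3)*3 = 18*3 = 54)
-100*K*88 = -100*54*88 = -5400*88 = -475200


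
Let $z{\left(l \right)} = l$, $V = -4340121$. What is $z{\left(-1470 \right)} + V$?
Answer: $-4341591$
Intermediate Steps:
$z{\left(-1470 \right)} + V = -1470 - 4340121 = -4341591$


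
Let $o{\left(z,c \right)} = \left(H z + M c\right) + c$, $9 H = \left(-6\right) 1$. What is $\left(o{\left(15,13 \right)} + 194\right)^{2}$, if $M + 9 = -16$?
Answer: $16384$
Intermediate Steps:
$M = -25$ ($M = -9 - 16 = -25$)
$H = - \frac{2}{3}$ ($H = \frac{\left(-6\right) 1}{9} = \frac{1}{9} \left(-6\right) = - \frac{2}{3} \approx -0.66667$)
$o{\left(z,c \right)} = - 24 c - \frac{2 z}{3}$ ($o{\left(z,c \right)} = \left(- \frac{2 z}{3} - 25 c\right) + c = \left(- 25 c - \frac{2 z}{3}\right) + c = - 24 c - \frac{2 z}{3}$)
$\left(o{\left(15,13 \right)} + 194\right)^{2} = \left(\left(\left(-24\right) 13 - 10\right) + 194\right)^{2} = \left(\left(-312 - 10\right) + 194\right)^{2} = \left(-322 + 194\right)^{2} = \left(-128\right)^{2} = 16384$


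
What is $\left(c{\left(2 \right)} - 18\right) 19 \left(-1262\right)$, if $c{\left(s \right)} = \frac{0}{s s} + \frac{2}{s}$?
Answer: $407626$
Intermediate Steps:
$c{\left(s \right)} = \frac{2}{s}$ ($c{\left(s \right)} = \frac{0}{s^{2}} + \frac{2}{s} = 0 + \frac{2}{s} = \frac{2}{s}$)
$\left(c{\left(2 \right)} - 18\right) 19 \left(-1262\right) = \left(\frac{2}{2} - 18\right) 19 \left(-1262\right) = \left(2 \cdot \frac{1}{2} - 18\right) 19 \left(-1262\right) = \left(1 - 18\right) 19 \left(-1262\right) = \left(-17\right) 19 \left(-1262\right) = \left(-323\right) \left(-1262\right) = 407626$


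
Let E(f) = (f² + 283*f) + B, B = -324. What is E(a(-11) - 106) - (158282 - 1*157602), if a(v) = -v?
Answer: -18864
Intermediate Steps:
E(f) = -324 + f² + 283*f (E(f) = (f² + 283*f) - 324 = -324 + f² + 283*f)
E(a(-11) - 106) - (158282 - 1*157602) = (-324 + (-1*(-11) - 106)² + 283*(-1*(-11) - 106)) - (158282 - 1*157602) = (-324 + (11 - 106)² + 283*(11 - 106)) - (158282 - 157602) = (-324 + (-95)² + 283*(-95)) - 1*680 = (-324 + 9025 - 26885) - 680 = -18184 - 680 = -18864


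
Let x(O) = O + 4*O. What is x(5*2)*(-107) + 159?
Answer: -5191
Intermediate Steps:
x(O) = 5*O
x(5*2)*(-107) + 159 = (5*(5*2))*(-107) + 159 = (5*10)*(-107) + 159 = 50*(-107) + 159 = -5350 + 159 = -5191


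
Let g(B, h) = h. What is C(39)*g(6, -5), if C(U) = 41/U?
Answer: -205/39 ≈ -5.2564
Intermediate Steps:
C(39)*g(6, -5) = (41/39)*(-5) = -205/39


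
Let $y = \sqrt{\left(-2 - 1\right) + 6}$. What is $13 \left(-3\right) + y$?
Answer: $-39 + \sqrt{3} \approx -37.268$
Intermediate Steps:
$y = \sqrt{3}$ ($y = \sqrt{\left(-2 - 1\right) + 6} = \sqrt{-3 + 6} = \sqrt{3} \approx 1.732$)
$13 \left(-3\right) + y = 13 \left(-3\right) + \sqrt{3} = -39 + \sqrt{3}$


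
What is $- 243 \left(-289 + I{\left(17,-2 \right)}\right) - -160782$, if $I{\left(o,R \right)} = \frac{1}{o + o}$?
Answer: $\frac{7854063}{34} \approx 2.31 \cdot 10^{5}$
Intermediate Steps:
$I{\left(o,R \right)} = \frac{1}{2 o}$
$- 243 \left(-289 + I{\left(17,-2 \right)}\right) - -160782 = - 243 \left(-289 + \frac{1}{2 \cdot 17}\right) - -160782 = - 243 \left(-289 + \frac{1}{2} \cdot \frac{1}{17}\right) + 160782 = - 243 \left(-289 + \frac{1}{34}\right) + 160782 = \left(-243\right) \left(- \frac{9825}{34}\right) + 160782 = \frac{2387475}{34} + 160782 = \frac{7854063}{34}$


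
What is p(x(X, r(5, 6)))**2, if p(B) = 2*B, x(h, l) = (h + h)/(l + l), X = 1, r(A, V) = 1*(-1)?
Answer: 4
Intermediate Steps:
r(A, V) = -1
x(h, l) = h/l (x(h, l) = (2*h)/((2*l)) = (2*h)*(1/(2*l)) = h/l)
p(x(X, r(5, 6)))**2 = (2*(1/(-1)))**2 = (2*(1*(-1)))**2 = (2*(-1))**2 = (-2)**2 = 4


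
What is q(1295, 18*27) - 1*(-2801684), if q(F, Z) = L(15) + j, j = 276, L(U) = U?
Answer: 2801975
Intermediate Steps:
q(F, Z) = 291 (q(F, Z) = 15 + 276 = 291)
q(1295, 18*27) - 1*(-2801684) = 291 - 1*(-2801684) = 291 + 2801684 = 2801975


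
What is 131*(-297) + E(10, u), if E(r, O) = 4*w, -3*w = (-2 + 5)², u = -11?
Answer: -38919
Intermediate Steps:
w = -3 (w = -(-2 + 5)²/3 = -⅓*3² = -⅓*9 = -3)
E(r, O) = -12 (E(r, O) = 4*(-3) = -12)
131*(-297) + E(10, u) = 131*(-297) - 12 = -38907 - 12 = -38919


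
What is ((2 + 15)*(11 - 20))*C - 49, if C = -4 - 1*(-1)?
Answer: 410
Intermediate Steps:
C = -3 (C = -4 + 1 = -3)
((2 + 15)*(11 - 20))*C - 49 = ((2 + 15)*(11 - 20))*(-3) - 49 = (17*(-9))*(-3) - 49 = -153*(-3) - 49 = 459 - 49 = 410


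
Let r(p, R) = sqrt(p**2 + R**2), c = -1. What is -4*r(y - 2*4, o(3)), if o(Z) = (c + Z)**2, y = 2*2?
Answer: -16*sqrt(2) ≈ -22.627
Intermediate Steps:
y = 4
o(Z) = (-1 + Z)**2
r(p, R) = sqrt(R**2 + p**2)
-4*r(y - 2*4, o(3)) = -4*sqrt(((-1 + 3)**2)**2 + (4 - 2*4)**2) = -4*sqrt((2**2)**2 + (4 - 8)**2) = -4*sqrt(4**2 + (-4)**2) = -4*sqrt(16 + 16) = -16*sqrt(2)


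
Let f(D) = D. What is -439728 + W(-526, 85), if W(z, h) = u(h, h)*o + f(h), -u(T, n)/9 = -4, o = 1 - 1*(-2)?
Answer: -439535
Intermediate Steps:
o = 3 (o = 1 + 2 = 3)
u(T, n) = 36 (u(T, n) = -9*(-4) = 36)
W(z, h) = 108 + h (W(z, h) = 36*3 + h = 108 + h)
-439728 + W(-526, 85) = -439728 + (108 + 85) = -439728 + 193 = -439535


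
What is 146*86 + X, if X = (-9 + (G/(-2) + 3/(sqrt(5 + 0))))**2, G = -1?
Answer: 252601/20 - 51*sqrt(5)/5 ≈ 12607.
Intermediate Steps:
X = (-17/2 + 3*sqrt(5)/5)**2 (X = (-9 + (-1/(-2) + 3/(sqrt(5 + 0))))**2 = (-9 + (-1*(-1/2) + 3/(sqrt(5))))**2 = (-9 + (1/2 + 3*(sqrt(5)/5)))**2 = (-9 + (1/2 + 3*sqrt(5)/5))**2 = (-17/2 + 3*sqrt(5)/5)**2 ≈ 51.242)
146*86 + X = 146*86 + (1481/20 - 51*sqrt(5)/5) = 12556 + (1481/20 - 51*sqrt(5)/5) = 252601/20 - 51*sqrt(5)/5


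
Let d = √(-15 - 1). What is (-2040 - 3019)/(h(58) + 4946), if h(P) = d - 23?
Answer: -24905457/24235945 + 20236*I/24235945 ≈ -1.0276 + 0.00083496*I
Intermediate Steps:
d = 4*I (d = √(-16) = 4*I ≈ 4.0*I)
h(P) = -23 + 4*I (h(P) = 4*I - 23 = -23 + 4*I)
(-2040 - 3019)/(h(58) + 4946) = (-2040 - 3019)/((-23 + 4*I) + 4946) = -5059*(4923 - 4*I)/24235945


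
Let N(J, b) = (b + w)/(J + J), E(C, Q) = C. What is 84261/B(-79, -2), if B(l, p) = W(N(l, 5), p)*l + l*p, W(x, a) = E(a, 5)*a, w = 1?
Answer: -84261/158 ≈ -533.30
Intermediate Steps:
N(J, b) = (1 + b)/(2*J) (N(J, b) = (b + 1)/(J + J) = (1 + b)/((2*J)) = (1 + b)*(1/(2*J)) = (1 + b)/(2*J))
W(x, a) = a**2 (W(x, a) = a*a = a**2)
B(l, p) = l*p + l*p**2 (B(l, p) = p**2*l + l*p = l*p**2 + l*p = l*p + l*p**2)
84261/B(-79, -2) = 84261/((-79*(-2)*(1 - 2))) = 84261/((-79*(-2)*(-1))) = 84261/(-158) = 84261*(-1/158) = -84261/158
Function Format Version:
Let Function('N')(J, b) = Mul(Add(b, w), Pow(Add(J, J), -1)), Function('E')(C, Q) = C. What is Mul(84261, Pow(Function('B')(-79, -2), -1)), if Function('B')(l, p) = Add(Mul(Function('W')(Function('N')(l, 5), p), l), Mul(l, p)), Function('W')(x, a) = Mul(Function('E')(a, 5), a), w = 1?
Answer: Rational(-84261, 158) ≈ -533.30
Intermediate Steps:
Function('N')(J, b) = Mul(Rational(1, 2), Pow(J, -1), Add(1, b)) (Function('N')(J, b) = Mul(Add(b, 1), Pow(Add(J, J), -1)) = Mul(Add(1, b), Pow(Mul(2, J), -1)) = Mul(Add(1, b), Mul(Rational(1, 2), Pow(J, -1))) = Mul(Rational(1, 2), Pow(J, -1), Add(1, b)))
Function('W')(x, a) = Pow(a, 2) (Function('W')(x, a) = Mul(a, a) = Pow(a, 2))
Function('B')(l, p) = Add(Mul(l, p), Mul(l, Pow(p, 2))) (Function('B')(l, p) = Add(Mul(Pow(p, 2), l), Mul(l, p)) = Add(Mul(l, Pow(p, 2)), Mul(l, p)) = Add(Mul(l, p), Mul(l, Pow(p, 2))))
Mul(84261, Pow(Function('B')(-79, -2), -1)) = Mul(84261, Pow(Mul(-79, -2, Add(1, -2)), -1)) = Mul(84261, Pow(Mul(-79, -2, -1), -1)) = Mul(84261, Pow(-158, -1)) = Mul(84261, Rational(-1, 158)) = Rational(-84261, 158)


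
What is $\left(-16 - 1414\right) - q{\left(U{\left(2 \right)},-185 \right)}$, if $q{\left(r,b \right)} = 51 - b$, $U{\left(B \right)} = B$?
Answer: $-1666$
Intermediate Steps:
$\left(-16 - 1414\right) - q{\left(U{\left(2 \right)},-185 \right)} = \left(-16 - 1414\right) - \left(51 - -185\right) = \left(-16 - 1414\right) - \left(51 + 185\right) = -1430 - 236 = -1666$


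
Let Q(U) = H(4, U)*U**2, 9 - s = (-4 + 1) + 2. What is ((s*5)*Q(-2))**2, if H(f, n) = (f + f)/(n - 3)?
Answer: 102400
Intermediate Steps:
H(f, n) = 2*f/(-3 + n) (H(f, n) = (2*f)/(-3 + n) = 2*f/(-3 + n))
s = 10 (s = 9 - ((-4 + 1) + 2) = 9 - (-3 + 2) = 9 - 1*(-1) = 9 + 1 = 10)
Q(U) = 8*U**2/(-3 + U) (Q(U) = (2*4/(-3 + U))*U**2 = (8/(-3 + U))*U**2 = 8*U**2/(-3 + U))
((s*5)*Q(-2))**2 = ((10*5)*(8*(-2)**2/(-3 - 2)))**2 = (50*(8*4/(-5)))**2 = (50*(8*4*(-1/5)))**2 = (50*(-32/5))**2 = (-320)**2 = 102400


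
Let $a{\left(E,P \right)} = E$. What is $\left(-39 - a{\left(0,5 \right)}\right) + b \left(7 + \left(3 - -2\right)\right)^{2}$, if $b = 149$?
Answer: $21417$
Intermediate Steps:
$\left(-39 - a{\left(0,5 \right)}\right) + b \left(7 + \left(3 - -2\right)\right)^{2} = \left(-39 - 0\right) + 149 \left(7 + \left(3 - -2\right)\right)^{2} = \left(-39 + 0\right) + 149 \left(7 + \left(3 + 2\right)\right)^{2} = -39 + 149 \left(7 + 5\right)^{2} = -39 + 149 \cdot 12^{2} = -39 + 149 \cdot 144 = -39 + 21456 = 21417$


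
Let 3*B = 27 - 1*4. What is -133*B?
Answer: -3059/3 ≈ -1019.7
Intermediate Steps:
B = 23/3 (B = (27 - 1*4)/3 = (27 - 4)/3 = (1/3)*23 = 23/3 ≈ 7.6667)
-133*B = -133*23/3 = -3059/3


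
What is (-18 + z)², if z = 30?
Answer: 144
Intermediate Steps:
(-18 + z)² = (-18 + 30)² = 12² = 144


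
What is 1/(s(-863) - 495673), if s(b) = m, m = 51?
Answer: -1/495622 ≈ -2.0177e-6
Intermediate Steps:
s(b) = 51
1/(s(-863) - 495673) = 1/(51 - 495673) = 1/(-495622) = -1/495622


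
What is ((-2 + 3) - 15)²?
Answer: 196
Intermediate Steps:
((-2 + 3) - 15)² = (1 - 15)² = (-14)² = 196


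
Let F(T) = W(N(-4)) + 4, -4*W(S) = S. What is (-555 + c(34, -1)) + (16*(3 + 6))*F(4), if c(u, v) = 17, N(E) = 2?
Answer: -34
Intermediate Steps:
W(S) = -S/4
F(T) = 7/2 (F(T) = -1/4*2 + 4 = -1/2 + 4 = 7/2)
(-555 + c(34, -1)) + (16*(3 + 6))*F(4) = (-555 + 17) + (16*(3 + 6))*(7/2) = -538 + (16*9)*(7/2) = -538 + 144*(7/2) = -538 + 504 = -34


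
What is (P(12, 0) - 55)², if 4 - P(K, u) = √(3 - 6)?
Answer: (51 + I*√3)² ≈ 2598.0 + 176.67*I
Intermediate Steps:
P(K, u) = 4 - I*√3 (P(K, u) = 4 - √(3 - 6) = 4 - √(-3) = 4 - I*√3)
(P(12, 0) - 55)² = ((4 - I*√3) - 55)² = (-51 - I*√3)²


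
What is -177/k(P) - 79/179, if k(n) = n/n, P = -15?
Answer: -31762/179 ≈ -177.44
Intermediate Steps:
k(n) = 1
-177/k(P) - 79/179 = -177/1 - 79/179 = -177*1 - 79*1/179 = -177 - 79/179 = -31762/179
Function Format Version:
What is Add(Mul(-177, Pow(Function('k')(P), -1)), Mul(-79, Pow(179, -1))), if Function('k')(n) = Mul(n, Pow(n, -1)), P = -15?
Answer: Rational(-31762, 179) ≈ -177.44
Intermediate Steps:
Function('k')(n) = 1
Add(Mul(-177, Pow(Function('k')(P), -1)), Mul(-79, Pow(179, -1))) = Add(Mul(-177, Pow(1, -1)), Mul(-79, Pow(179, -1))) = Add(Mul(-177, 1), Mul(-79, Rational(1, 179))) = Add(-177, Rational(-79, 179)) = Rational(-31762, 179)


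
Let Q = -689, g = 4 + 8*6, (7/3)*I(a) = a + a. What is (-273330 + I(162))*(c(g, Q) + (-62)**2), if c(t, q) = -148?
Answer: -1009714464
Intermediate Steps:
I(a) = 6*a/7 (I(a) = 3*(a + a)/7 = 3*(2*a)/7 = 6*a/7)
g = 52 (g = 4 + 48 = 52)
(-273330 + I(162))*(c(g, Q) + (-62)**2) = (-273330 + (6/7)*162)*(-148 + (-62)**2) = (-273330 + 972/7)*(-148 + 3844) = -1912338/7*3696 = -1009714464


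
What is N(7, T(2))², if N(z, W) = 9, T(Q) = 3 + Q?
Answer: 81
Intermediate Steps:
N(7, T(2))² = 9² = 81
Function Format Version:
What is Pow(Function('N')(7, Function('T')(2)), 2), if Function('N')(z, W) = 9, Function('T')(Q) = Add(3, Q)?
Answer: 81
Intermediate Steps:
Pow(Function('N')(7, Function('T')(2)), 2) = Pow(9, 2) = 81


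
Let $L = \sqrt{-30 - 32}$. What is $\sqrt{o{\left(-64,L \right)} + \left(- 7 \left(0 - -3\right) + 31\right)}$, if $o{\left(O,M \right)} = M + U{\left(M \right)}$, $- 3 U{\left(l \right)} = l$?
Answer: $\frac{\sqrt{90 + 6 i \sqrt{62}}}{3} \approx 3.263 + 0.80438 i$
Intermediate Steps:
$U{\left(l \right)} = - \frac{l}{3}$
$L = i \sqrt{62}$ ($L = \sqrt{-62} = i \sqrt{62} \approx 7.874 i$)
$o{\left(O,M \right)} = \frac{2 M}{3}$ ($o{\left(O,M \right)} = M - \frac{M}{3} = \frac{2 M}{3}$)
$\sqrt{o{\left(-64,L \right)} + \left(- 7 \left(0 - -3\right) + 31\right)} = \sqrt{\frac{2 i \sqrt{62}}{3} + \left(- 7 \left(0 - -3\right) + 31\right)} = \sqrt{\frac{2 i \sqrt{62}}{3} + \left(- 7 \left(0 + 3\right) + 31\right)} = \sqrt{\frac{2 i \sqrt{62}}{3} + \left(\left(-7\right) 3 + 31\right)} = \sqrt{\frac{2 i \sqrt{62}}{3} + \left(-21 + 31\right)} = \sqrt{\frac{2 i \sqrt{62}}{3} + 10} = \sqrt{10 + \frac{2 i \sqrt{62}}{3}}$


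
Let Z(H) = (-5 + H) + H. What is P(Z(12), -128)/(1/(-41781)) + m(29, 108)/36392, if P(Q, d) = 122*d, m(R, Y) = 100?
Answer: 5936009169433/9098 ≈ 6.5245e+8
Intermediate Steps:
Z(H) = -5 + 2*H
P(Z(12), -128)/(1/(-41781)) + m(29, 108)/36392 = (122*(-128))/(1/(-41781)) + 100/36392 = -15616/(-1/41781) + 100*(1/36392) = -15616*(-41781) + 25/9098 = 652452096 + 25/9098 = 5936009169433/9098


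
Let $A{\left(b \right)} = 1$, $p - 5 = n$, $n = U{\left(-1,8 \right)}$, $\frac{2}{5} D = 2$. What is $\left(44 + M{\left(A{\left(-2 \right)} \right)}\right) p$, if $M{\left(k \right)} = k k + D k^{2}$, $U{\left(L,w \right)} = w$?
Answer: $650$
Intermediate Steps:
$D = 5$ ($D = \frac{5}{2} \cdot 2 = 5$)
$n = 8$
$p = 13$ ($p = 5 + 8 = 13$)
$M{\left(k \right)} = 6 k^{2}$ ($M{\left(k \right)} = k k + 5 k^{2} = k^{2} + 5 k^{2} = 6 k^{2}$)
$\left(44 + M{\left(A{\left(-2 \right)} \right)}\right) p = \left(44 + 6 \cdot 1^{2}\right) 13 = \left(44 + 6 \cdot 1\right) 13 = \left(44 + 6\right) 13 = 50 \cdot 13 = 650$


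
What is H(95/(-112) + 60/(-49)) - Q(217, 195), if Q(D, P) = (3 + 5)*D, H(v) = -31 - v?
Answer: -1383703/784 ≈ -1764.9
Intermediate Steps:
Q(D, P) = 8*D
H(95/(-112) + 60/(-49)) - Q(217, 195) = (-31 - (95/(-112) + 60/(-49))) - 8*217 = (-31 - (95*(-1/112) + 60*(-1/49))) - 1*1736 = (-31 - (-95/112 - 60/49)) - 1736 = (-31 - 1*(-1625/784)) - 1736 = (-31 + 1625/784) - 1736 = -22679/784 - 1736 = -1383703/784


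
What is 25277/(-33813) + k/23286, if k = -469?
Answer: -201486173/262456506 ≈ -0.76769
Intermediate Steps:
25277/(-33813) + k/23286 = 25277/(-33813) - 469/23286 = 25277*(-1/33813) - 469*1/23286 = -25277/33813 - 469/23286 = -201486173/262456506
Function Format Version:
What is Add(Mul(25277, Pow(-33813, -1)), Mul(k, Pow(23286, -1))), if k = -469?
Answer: Rational(-201486173, 262456506) ≈ -0.76769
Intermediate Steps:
Add(Mul(25277, Pow(-33813, -1)), Mul(k, Pow(23286, -1))) = Add(Mul(25277, Pow(-33813, -1)), Mul(-469, Pow(23286, -1))) = Add(Mul(25277, Rational(-1, 33813)), Mul(-469, Rational(1, 23286))) = Add(Rational(-25277, 33813), Rational(-469, 23286)) = Rational(-201486173, 262456506)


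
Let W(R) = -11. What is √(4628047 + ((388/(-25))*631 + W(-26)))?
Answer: 2*√28864018/5 ≈ 2149.0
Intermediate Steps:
√(4628047 + ((388/(-25))*631 + W(-26))) = √(4628047 + ((388/(-25))*631 - 11)) = √(4628047 + ((388*(-1/25))*631 - 11)) = √(4628047 + (-388/25*631 - 11)) = √(4628047 + (-244828/25 - 11)) = √(4628047 - 245103/25) = √(115456072/25) = 2*√28864018/5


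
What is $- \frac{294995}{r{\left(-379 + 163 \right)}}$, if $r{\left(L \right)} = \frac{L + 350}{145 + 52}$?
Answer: $- \frac{58114015}{134} \approx -4.3369 \cdot 10^{5}$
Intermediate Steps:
$r{\left(L \right)} = \frac{350}{197} + \frac{L}{197}$ ($r{\left(L \right)} = \frac{350 + L}{197} = \left(350 + L\right) \frac{1}{197} = \frac{350}{197} + \frac{L}{197}$)
$- \frac{294995}{r{\left(-379 + 163 \right)}} = - \frac{294995}{\frac{350}{197} + \frac{-379 + 163}{197}} = - \frac{294995}{\frac{350}{197} + \frac{1}{197} \left(-216\right)} = - \frac{294995}{\frac{350}{197} - \frac{216}{197}} = - \frac{294995}{\frac{134}{197}} = \left(-294995\right) \frac{197}{134} = - \frac{58114015}{134}$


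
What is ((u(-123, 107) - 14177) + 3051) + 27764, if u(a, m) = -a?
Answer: 16761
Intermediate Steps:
((u(-123, 107) - 14177) + 3051) + 27764 = ((-1*(-123) - 14177) + 3051) + 27764 = ((123 - 14177) + 3051) + 27764 = (-14054 + 3051) + 27764 = -11003 + 27764 = 16761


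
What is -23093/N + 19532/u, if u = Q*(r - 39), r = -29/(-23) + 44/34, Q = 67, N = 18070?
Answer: -842362361/90801750 ≈ -9.2769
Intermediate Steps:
r = 999/391 (r = -29*(-1/23) + 44*(1/34) = 29/23 + 22/17 = 999/391 ≈ 2.5550)
u = -954750/391 (u = 67*(999/391 - 39) = 67*(-14250/391) = -954750/391 ≈ -2441.8)
-23093/N + 19532/u = -23093/18070 + 19532/(-954750/391) = -23093*1/18070 + 19532*(-391/954750) = -23093/18070 - 200974/25125 = -842362361/90801750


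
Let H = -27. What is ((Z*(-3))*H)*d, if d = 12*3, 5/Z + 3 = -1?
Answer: -3645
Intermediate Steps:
Z = -5/4 (Z = 5/(-3 - 1) = 5/(-4) = 5*(-¼) = -5/4 ≈ -1.2500)
d = 36
((Z*(-3))*H)*d = (-5/4*(-3)*(-27))*36 = ((15/4)*(-27))*36 = -405/4*36 = -3645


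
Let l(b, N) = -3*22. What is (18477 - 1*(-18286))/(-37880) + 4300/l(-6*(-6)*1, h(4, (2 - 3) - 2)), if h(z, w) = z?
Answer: -82655179/1250040 ≈ -66.122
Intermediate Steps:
l(b, N) = -66
(18477 - 1*(-18286))/(-37880) + 4300/l(-6*(-6)*1, h(4, (2 - 3) - 2)) = (18477 - 1*(-18286))/(-37880) + 4300/(-66) = (18477 + 18286)*(-1/37880) + 4300*(-1/66) = 36763*(-1/37880) - 2150/33 = -36763/37880 - 2150/33 = -82655179/1250040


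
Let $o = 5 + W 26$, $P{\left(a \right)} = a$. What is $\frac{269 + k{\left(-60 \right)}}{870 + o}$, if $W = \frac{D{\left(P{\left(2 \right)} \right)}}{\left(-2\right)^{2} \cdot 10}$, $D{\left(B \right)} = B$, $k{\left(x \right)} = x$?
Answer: $\frac{2090}{8763} \approx 0.2385$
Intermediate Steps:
$W = \frac{1}{20}$ ($W = \frac{2}{\left(-2\right)^{2} \cdot 10} = \frac{2}{4 \cdot 10} = \frac{2}{40} = 2 \cdot \frac{1}{40} = \frac{1}{20} \approx 0.05$)
$o = \frac{63}{10}$ ($o = 5 + \frac{1}{20} \cdot 26 = 5 + \frac{13}{10} = \frac{63}{10} \approx 6.3$)
$\frac{269 + k{\left(-60 \right)}}{870 + o} = \frac{269 - 60}{870 + \frac{63}{10}} = \frac{209}{\frac{8763}{10}} = 209 \cdot \frac{10}{8763} = \frac{2090}{8763}$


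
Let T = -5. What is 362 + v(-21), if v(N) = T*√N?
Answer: 362 - 5*I*√21 ≈ 362.0 - 22.913*I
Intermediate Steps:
v(N) = -5*√N
362 + v(-21) = 362 - 5*I*√21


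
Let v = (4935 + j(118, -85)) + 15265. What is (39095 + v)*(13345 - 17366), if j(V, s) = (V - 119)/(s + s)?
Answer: -40532287171/170 ≈ -2.3843e+8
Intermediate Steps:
j(V, s) = (-119 + V)/(2*s) (j(V, s) = (-119 + V)/((2*s)) = (-119 + V)*(1/(2*s)) = (-119 + V)/(2*s))
v = 3434001/170 (v = (4935 + (½)*(-119 + 118)/(-85)) + 15265 = (4935 + (½)*(-1/85)*(-1)) + 15265 = (4935 + 1/170) + 15265 = 838951/170 + 15265 = 3434001/170 ≈ 20200.)
(39095 + v)*(13345 - 17366) = (39095 + 3434001/170)*(13345 - 17366) = (10080151/170)*(-4021) = -40532287171/170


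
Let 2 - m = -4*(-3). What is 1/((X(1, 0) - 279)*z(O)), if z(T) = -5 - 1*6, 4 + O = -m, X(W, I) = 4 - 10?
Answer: 1/3135 ≈ 0.00031898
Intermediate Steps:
X(W, I) = -6
m = -10 (m = 2 - (-4)*(-3) = 2 - 1*12 = 2 - 12 = -10)
O = 6 (O = -4 - 1*(-10) = -4 + 10 = 6)
z(T) = -11 (z(T) = -5 - 6 = -11)
1/((X(1, 0) - 279)*z(O)) = 1/((-6 - 279)*(-11)) = 1/(-285*(-11)) = 1/3135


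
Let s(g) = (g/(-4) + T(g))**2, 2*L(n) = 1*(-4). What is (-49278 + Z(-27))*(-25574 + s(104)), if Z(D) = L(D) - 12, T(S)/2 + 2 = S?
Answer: -301174120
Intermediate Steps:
T(S) = -4 + 2*S
L(n) = -2 (L(n) = (1*(-4))/2 = (1/2)*(-4) = -2)
Z(D) = -14 (Z(D) = -2 - 12 = -14)
s(g) = (-4 + 7*g/4)**2 (s(g) = (g/(-4) + (-4 + 2*g))**2 = (g*(-1/4) + (-4 + 2*g))**2 = (-g/4 + (-4 + 2*g))**2 = (-4 + 7*g/4)**2)
(-49278 + Z(-27))*(-25574 + s(104)) = (-49278 - 14)*(-25574 + (16 - 7*104)**2/16) = -49292*(-25574 + (16 - 728)**2/16) = -49292*(-25574 + (1/16)*(-712)**2) = -49292*(-25574 + (1/16)*506944) = -49292*(-25574 + 31684) = -49292*6110 = -301174120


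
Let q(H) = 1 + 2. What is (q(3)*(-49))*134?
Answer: -19698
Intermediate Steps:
q(H) = 3
(q(3)*(-49))*134 = (3*(-49))*134 = -147*134 = -19698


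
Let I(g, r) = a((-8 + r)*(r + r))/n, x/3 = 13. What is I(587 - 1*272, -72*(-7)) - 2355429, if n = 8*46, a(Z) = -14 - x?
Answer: -866797925/368 ≈ -2.3554e+6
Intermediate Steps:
x = 39 (x = 3*13 = 39)
a(Z) = -53 (a(Z) = -14 - 1*39 = -14 - 39 = -53)
n = 368
I(g, r) = -53/368
I(587 - 1*272, -72*(-7)) - 2355429 = -53/368 - 2355429 = -866797925/368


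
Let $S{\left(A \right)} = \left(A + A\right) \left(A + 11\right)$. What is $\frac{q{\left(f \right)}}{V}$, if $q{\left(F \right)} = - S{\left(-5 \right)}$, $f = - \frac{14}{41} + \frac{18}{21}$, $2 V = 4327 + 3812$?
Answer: $\frac{40}{2713} \approx 0.014744$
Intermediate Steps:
$S{\left(A \right)} = 2 A \left(11 + A\right)$
$V = \frac{8139}{2}$ ($V = \frac{4327 + 3812}{2} = \frac{1}{2} \cdot 8139 = \frac{8139}{2} \approx 4069.5$)
$f = \frac{148}{287}$ ($f = \left(-14\right) \frac{1}{41} + 18 \cdot \frac{1}{21} = - \frac{14}{41} + \frac{6}{7} = \frac{148}{287} \approx 0.51568$)
$q{\left(F \right)} = 60$ ($q{\left(F \right)} = - 2 \left(-5\right) \left(11 - 5\right) = - 2 \left(-5\right) 6 = \left(-1\right) \left(-60\right) = 60$)
$\frac{q{\left(f \right)}}{V} = \frac{60}{\frac{8139}{2}} = 60 \cdot \frac{2}{8139} = \frac{40}{2713}$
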